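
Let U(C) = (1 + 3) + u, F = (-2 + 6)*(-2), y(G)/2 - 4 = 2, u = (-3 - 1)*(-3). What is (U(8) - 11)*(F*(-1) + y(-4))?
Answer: 100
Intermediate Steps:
u = 12 (u = -4*(-3) = 12)
y(G) = 12 (y(G) = 8 + 2*2 = 8 + 4 = 12)
F = -8 (F = 4*(-2) = -8)
U(C) = 16 (U(C) = (1 + 3) + 12 = 4 + 12 = 16)
(U(8) - 11)*(F*(-1) + y(-4)) = (16 - 11)*(-8*(-1) + 12) = 5*(8 + 12) = 5*20 = 100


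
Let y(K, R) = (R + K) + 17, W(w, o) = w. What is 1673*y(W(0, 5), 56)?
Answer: 122129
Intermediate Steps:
y(K, R) = 17 + K + R (y(K, R) = (K + R) + 17 = 17 + K + R)
1673*y(W(0, 5), 56) = 1673*(17 + 0 + 56) = 1673*73 = 122129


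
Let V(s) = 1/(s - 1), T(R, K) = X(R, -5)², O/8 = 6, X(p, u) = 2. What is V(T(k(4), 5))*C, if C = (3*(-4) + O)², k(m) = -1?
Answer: 432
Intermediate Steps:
O = 48 (O = 8*6 = 48)
T(R, K) = 4 (T(R, K) = 2² = 4)
C = 1296 (C = (3*(-4) + 48)² = (-12 + 48)² = 36² = 1296)
V(s) = 1/(-1 + s)
V(T(k(4), 5))*C = 1296/(-1 + 4) = 1296/3 = (⅓)*1296 = 432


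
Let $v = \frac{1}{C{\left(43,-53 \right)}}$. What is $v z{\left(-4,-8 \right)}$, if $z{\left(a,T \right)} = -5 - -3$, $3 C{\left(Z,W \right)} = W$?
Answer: $\frac{6}{53} \approx 0.11321$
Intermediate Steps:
$C{\left(Z,W \right)} = \frac{W}{3}$
$z{\left(a,T \right)} = -2$ ($z{\left(a,T \right)} = -5 + 3 = -2$)
$v = - \frac{3}{53}$ ($v = \frac{1}{\frac{1}{3} \left(-53\right)} = \frac{1}{- \frac{53}{3}} = - \frac{3}{53} \approx -0.056604$)
$v z{\left(-4,-8 \right)} = \left(- \frac{3}{53}\right) \left(-2\right) = \frac{6}{53}$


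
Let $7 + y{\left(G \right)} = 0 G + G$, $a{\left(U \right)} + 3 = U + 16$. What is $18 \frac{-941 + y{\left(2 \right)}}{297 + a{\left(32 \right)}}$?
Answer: $- \frac{946}{19} \approx -49.789$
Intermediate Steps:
$a{\left(U \right)} = 13 + U$ ($a{\left(U \right)} = -3 + \left(U + 16\right) = -3 + \left(16 + U\right) = 13 + U$)
$y{\left(G \right)} = -7 + G$ ($y{\left(G \right)} = -7 + \left(0 G + G\right) = -7 + \left(0 + G\right) = -7 + G$)
$18 \frac{-941 + y{\left(2 \right)}}{297 + a{\left(32 \right)}} = 18 \frac{-941 + \left(-7 + 2\right)}{297 + \left(13 + 32\right)} = 18 \frac{-941 - 5}{297 + 45} = 18 \left(- \frac{946}{342}\right) = 18 \left(\left(-946\right) \frac{1}{342}\right) = 18 \left(- \frac{473}{171}\right) = - \frac{946}{19}$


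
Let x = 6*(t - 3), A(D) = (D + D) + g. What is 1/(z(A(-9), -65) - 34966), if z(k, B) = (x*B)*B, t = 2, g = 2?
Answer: -1/60316 ≈ -1.6579e-5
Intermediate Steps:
A(D) = 2 + 2*D (A(D) = (D + D) + 2 = 2*D + 2 = 2 + 2*D)
x = -6 (x = 6*(2 - 3) = 6*(-1) = -6)
z(k, B) = -6*B**2 (z(k, B) = (-6*B)*B = -6*B**2)
1/(z(A(-9), -65) - 34966) = 1/(-6*(-65)**2 - 34966) = 1/(-6*4225 - 34966) = 1/(-25350 - 34966) = 1/(-60316) = -1/60316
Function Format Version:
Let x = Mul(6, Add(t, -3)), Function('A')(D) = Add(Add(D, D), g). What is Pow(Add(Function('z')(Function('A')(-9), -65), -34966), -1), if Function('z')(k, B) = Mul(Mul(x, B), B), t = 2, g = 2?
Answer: Rational(-1, 60316) ≈ -1.6579e-5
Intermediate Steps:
Function('A')(D) = Add(2, Mul(2, D)) (Function('A')(D) = Add(Add(D, D), 2) = Add(Mul(2, D), 2) = Add(2, Mul(2, D)))
x = -6 (x = Mul(6, Add(2, -3)) = Mul(6, -1) = -6)
Function('z')(k, B) = Mul(-6, Pow(B, 2)) (Function('z')(k, B) = Mul(Mul(-6, B), B) = Mul(-6, Pow(B, 2)))
Pow(Add(Function('z')(Function('A')(-9), -65), -34966), -1) = Pow(Add(Mul(-6, Pow(-65, 2)), -34966), -1) = Pow(Add(Mul(-6, 4225), -34966), -1) = Pow(Add(-25350, -34966), -1) = Pow(-60316, -1) = Rational(-1, 60316)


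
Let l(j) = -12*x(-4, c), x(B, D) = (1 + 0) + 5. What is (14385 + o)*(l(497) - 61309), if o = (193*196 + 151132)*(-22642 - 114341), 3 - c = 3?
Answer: 1588803806740395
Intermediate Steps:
c = 0 (c = 3 - 1*3 = 3 - 3 = 0)
o = -25884307680 (o = (37828 + 151132)*(-136983) = 188960*(-136983) = -25884307680)
x(B, D) = 6 (x(B, D) = 1 + 5 = 6)
l(j) = -72 (l(j) = -12*6 = -72)
(14385 + o)*(l(497) - 61309) = (14385 - 25884307680)*(-72 - 61309) = -25884293295*(-61381) = 1588803806740395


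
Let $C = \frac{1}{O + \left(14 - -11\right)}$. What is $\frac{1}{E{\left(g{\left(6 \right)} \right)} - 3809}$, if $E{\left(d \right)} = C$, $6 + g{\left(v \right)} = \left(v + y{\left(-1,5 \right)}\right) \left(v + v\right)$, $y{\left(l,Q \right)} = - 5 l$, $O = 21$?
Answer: $- \frac{46}{175213} \approx -0.00026254$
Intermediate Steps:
$g{\left(v \right)} = -6 + 2 v \left(5 + v\right)$ ($g{\left(v \right)} = -6 + \left(v - -5\right) \left(v + v\right) = -6 + \left(v + 5\right) 2 v = -6 + \left(5 + v\right) 2 v = -6 + 2 v \left(5 + v\right)$)
$C = \frac{1}{46}$ ($C = \frac{1}{21 + \left(14 - -11\right)} = \frac{1}{21 + \left(14 + 11\right)} = \frac{1}{21 + 25} = \frac{1}{46} \approx 0.021739$)
$E{\left(d \right)} = \frac{1}{46}$
$\frac{1}{E{\left(g{\left(6 \right)} \right)} - 3809} = \frac{1}{\frac{1}{46} - 3809} = \frac{1}{- \frac{175213}{46}} = - \frac{46}{175213}$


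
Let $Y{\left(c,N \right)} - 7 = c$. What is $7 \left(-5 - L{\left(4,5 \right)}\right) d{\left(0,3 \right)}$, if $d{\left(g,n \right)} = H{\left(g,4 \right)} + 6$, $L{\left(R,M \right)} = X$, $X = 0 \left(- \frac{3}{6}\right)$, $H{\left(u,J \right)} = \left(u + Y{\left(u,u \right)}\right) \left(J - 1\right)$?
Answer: $-945$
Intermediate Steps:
$Y{\left(c,N \right)} = 7 + c$
$H{\left(u,J \right)} = \left(-1 + J\right) \left(7 + 2 u\right)$ ($H{\left(u,J \right)} = \left(u + \left(7 + u\right)\right) \left(J - 1\right) = \left(7 + 2 u\right) \left(-1 + J\right) = \left(-1 + J\right) \left(7 + 2 u\right)$)
$X = 0$ ($X = 0 \left(\left(-3\right) \frac{1}{6}\right) = 0 \left(- \frac{1}{2}\right) = 0$)
$L{\left(R,M \right)} = 0$
$d{\left(g,n \right)} = 27 + 6 g$ ($d{\left(g,n \right)} = \left(-7 - 2 g + 4 g + 4 \left(7 + g\right)\right) + 6 = \left(-7 - 2 g + 4 g + \left(28 + 4 g\right)\right) + 6 = \left(21 + 6 g\right) + 6 = 27 + 6 g$)
$7 \left(-5 - L{\left(4,5 \right)}\right) d{\left(0,3 \right)} = 7 \left(-5 - 0\right) \left(27 + 6 \cdot 0\right) = 7 \left(-5 + 0\right) \left(27 + 0\right) = 7 \left(-5\right) 27 = \left(-35\right) 27 = -945$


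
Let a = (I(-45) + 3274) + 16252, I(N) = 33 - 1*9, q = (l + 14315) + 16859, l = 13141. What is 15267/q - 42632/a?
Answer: -159076723/86635825 ≈ -1.8362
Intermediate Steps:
q = 44315 (q = (13141 + 14315) + 16859 = 27456 + 16859 = 44315)
I(N) = 24 (I(N) = 33 - 9 = 24)
a = 19550 (a = (24 + 3274) + 16252 = 3298 + 16252 = 19550)
15267/q - 42632/a = 15267/44315 - 42632/19550 = 15267*(1/44315) - 42632*1/19550 = 15267/44315 - 21316/9775 = -159076723/86635825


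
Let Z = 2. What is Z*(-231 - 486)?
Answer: -1434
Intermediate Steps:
Z*(-231 - 486) = 2*(-231 - 486) = 2*(-717) = -1434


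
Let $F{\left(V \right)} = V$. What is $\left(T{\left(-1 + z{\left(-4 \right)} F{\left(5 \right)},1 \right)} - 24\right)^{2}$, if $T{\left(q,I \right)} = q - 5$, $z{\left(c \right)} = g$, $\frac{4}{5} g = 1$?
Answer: $\frac{9025}{16} \approx 564.06$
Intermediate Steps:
$g = \frac{5}{4}$ ($g = \frac{5}{4} \cdot 1 = \frac{5}{4} \approx 1.25$)
$z{\left(c \right)} = \frac{5}{4}$
$T{\left(q,I \right)} = -5 + q$
$\left(T{\left(-1 + z{\left(-4 \right)} F{\left(5 \right)},1 \right)} - 24\right)^{2} = \left(\left(-5 + \left(-1 + \frac{5}{4} \cdot 5\right)\right) - 24\right)^{2} = \left(\left(-5 + \left(-1 + \frac{25}{4}\right)\right) - 24\right)^{2} = \left(\left(-5 + \frac{21}{4}\right) - 24\right)^{2} = \left(\frac{1}{4} - 24\right)^{2} = \left(- \frac{95}{4}\right)^{2} = \frac{9025}{16}$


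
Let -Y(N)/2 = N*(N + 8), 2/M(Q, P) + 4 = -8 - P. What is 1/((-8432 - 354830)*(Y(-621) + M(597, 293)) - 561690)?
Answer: 305/84353090959934 ≈ 3.6158e-12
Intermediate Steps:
M(Q, P) = 2/(-12 - P) (M(Q, P) = 2/(-4 + (-8 - P)) = 2/(-12 - P))
Y(N) = -2*N*(8 + N) (Y(N) = -2*N*(N + 8) = -2*N*(8 + N))
1/((-8432 - 354830)*(Y(-621) + M(597, 293)) - 561690) = 1/((-8432 - 354830)*(-2*(-621)*(8 - 621) - 2/(12 + 293)) - 561690) = 1/(-363262*(-2*(-621)*(-613) - 2/305) - 561690) = 1/(-363262*(-761346 - 2*1/305) - 561690) = 1/(-363262*(-761346 - 2/305) - 561690) = 1/(-363262*(-232210532/305) - 561690) = 1/(84353262275384/305 - 561690) = 1/(84353090959934/305) = 305/84353090959934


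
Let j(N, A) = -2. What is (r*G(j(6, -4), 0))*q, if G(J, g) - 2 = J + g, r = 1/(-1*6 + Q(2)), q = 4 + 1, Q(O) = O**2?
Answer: 0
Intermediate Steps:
q = 5
r = -1/2 (r = 1/(-1*6 + 2**2) = 1/(-6 + 4) = 1/(-2) = -1/2 ≈ -0.50000)
G(J, g) = 2 + J + g (G(J, g) = 2 + (J + g) = 2 + J + g)
(r*G(j(6, -4), 0))*q = -(2 - 2 + 0)/2*5 = -1/2*0*5 = 0*5 = 0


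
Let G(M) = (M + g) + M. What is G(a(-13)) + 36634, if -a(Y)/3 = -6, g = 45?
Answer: 36715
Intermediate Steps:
a(Y) = 18 (a(Y) = -3*(-6) = 18)
G(M) = 45 + 2*M (G(M) = (M + 45) + M = (45 + M) + M = 45 + 2*M)
G(a(-13)) + 36634 = (45 + 2*18) + 36634 = (45 + 36) + 36634 = 81 + 36634 = 36715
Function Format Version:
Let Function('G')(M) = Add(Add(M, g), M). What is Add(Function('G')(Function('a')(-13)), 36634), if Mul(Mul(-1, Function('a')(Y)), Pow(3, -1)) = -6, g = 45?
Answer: 36715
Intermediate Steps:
Function('a')(Y) = 18 (Function('a')(Y) = Mul(-3, -6) = 18)
Function('G')(M) = Add(45, Mul(2, M)) (Function('G')(M) = Add(Add(M, 45), M) = Add(Add(45, M), M) = Add(45, Mul(2, M)))
Add(Function('G')(Function('a')(-13)), 36634) = Add(Add(45, Mul(2, 18)), 36634) = Add(Add(45, 36), 36634) = Add(81, 36634) = 36715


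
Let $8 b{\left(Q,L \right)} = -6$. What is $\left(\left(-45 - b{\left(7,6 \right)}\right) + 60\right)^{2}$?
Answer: $\frac{3969}{16} \approx 248.06$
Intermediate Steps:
$b{\left(Q,L \right)} = - \frac{3}{4}$ ($b{\left(Q,L \right)} = \frac{1}{8} \left(-6\right) = - \frac{3}{4}$)
$\left(\left(-45 - b{\left(7,6 \right)}\right) + 60\right)^{2} = \left(\left(-45 - - \frac{3}{4}\right) + 60\right)^{2} = \left(\left(-45 + \frac{3}{4}\right) + 60\right)^{2} = \left(- \frac{177}{4} + 60\right)^{2} = \left(\frac{63}{4}\right)^{2} = \frac{3969}{16}$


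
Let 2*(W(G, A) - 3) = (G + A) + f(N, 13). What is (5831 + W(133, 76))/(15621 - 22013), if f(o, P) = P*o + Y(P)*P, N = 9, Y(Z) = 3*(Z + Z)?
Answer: -813/799 ≈ -1.0175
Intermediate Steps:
Y(Z) = 6*Z (Y(Z) = 3*(2*Z) = 6*Z)
f(o, P) = 6*P² + P*o (f(o, P) = P*o + (6*P)*P = P*o + 6*P² = 6*P² + P*o)
W(G, A) = 1137/2 + A/2 + G/2 (W(G, A) = 3 + ((G + A) + 13*(9 + 6*13))/2 = 3 + ((A + G) + 13*(9 + 78))/2 = 3 + ((A + G) + 13*87)/2 = 3 + ((A + G) + 1131)/2 = 3 + (1131 + A + G)/2 = 3 + (1131/2 + A/2 + G/2) = 1137/2 + A/2 + G/2)
(5831 + W(133, 76))/(15621 - 22013) = (5831 + (1137/2 + (½)*76 + (½)*133))/(15621 - 22013) = (5831 + (1137/2 + 38 + 133/2))/(-6392) = (5831 + 673)*(-1/6392) = 6504*(-1/6392) = -813/799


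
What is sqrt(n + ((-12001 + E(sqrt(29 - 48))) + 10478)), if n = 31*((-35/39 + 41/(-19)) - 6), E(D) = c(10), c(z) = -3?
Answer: 2*I*sqrt(248008254)/741 ≈ 42.505*I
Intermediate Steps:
E(D) = -3
n = -208010/741 (n = 31*((-35*1/39 + 41*(-1/19)) - 6) = 31*((-35/39 - 41/19) - 6) = 31*(-2264/741 - 6) = 31*(-6710/741) = -208010/741 ≈ -280.72)
sqrt(n + ((-12001 + E(sqrt(29 - 48))) + 10478)) = sqrt(-208010/741 + ((-12001 - 3) + 10478)) = sqrt(-208010/741 + (-12004 + 10478)) = sqrt(-208010/741 - 1526) = sqrt(-1338776/741) = 2*I*sqrt(248008254)/741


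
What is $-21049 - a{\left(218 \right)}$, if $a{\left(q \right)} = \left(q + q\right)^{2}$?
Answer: $-211145$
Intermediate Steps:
$a{\left(q \right)} = 4 q^{2}$ ($a{\left(q \right)} = \left(2 q\right)^{2} = 4 q^{2}$)
$-21049 - a{\left(218 \right)} = -21049 - 4 \cdot 218^{2} = -21049 - 4 \cdot 47524 = -21049 - 190096 = -211145$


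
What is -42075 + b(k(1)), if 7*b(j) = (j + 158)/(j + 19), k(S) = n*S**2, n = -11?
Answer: -336579/8 ≈ -42072.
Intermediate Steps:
k(S) = -11*S**2
b(j) = (158 + j)/(7*(19 + j)) (b(j) = ((j + 158)/(j + 19))/7 = ((158 + j)/(19 + j))/7 = (158 + j)/(7*(19 + j)))
-42075 + b(k(1)) = -42075 + (158 - 11*1**2)/(7*(19 - 11*1**2)) = -42075 + (158 - 11*1)/(7*(19 - 11*1)) = -42075 + (158 - 11)/(7*(19 - 11)) = -42075 + (1/7)*147/8 = -42075 + (1/7)*(1/8)*147 = -42075 + 21/8 = -336579/8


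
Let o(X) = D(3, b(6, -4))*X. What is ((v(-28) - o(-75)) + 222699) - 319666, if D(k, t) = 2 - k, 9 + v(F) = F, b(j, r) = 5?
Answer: -97079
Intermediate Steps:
v(F) = -9 + F
o(X) = -X (o(X) = (2 - 1*3)*X = (2 - 3)*X = -X)
((v(-28) - o(-75)) + 222699) - 319666 = (((-9 - 28) - (-1)*(-75)) + 222699) - 319666 = ((-37 - 1*75) + 222699) - 319666 = ((-37 - 75) + 222699) - 319666 = (-112 + 222699) - 319666 = 222587 - 319666 = -97079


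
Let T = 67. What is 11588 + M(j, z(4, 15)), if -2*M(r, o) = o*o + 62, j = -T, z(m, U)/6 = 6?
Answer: 10909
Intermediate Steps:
z(m, U) = 36 (z(m, U) = 6*6 = 36)
j = -67 (j = -1*67 = -67)
M(r, o) = -31 - o**2/2 (M(r, o) = -(o*o + 62)/2 = -(o**2 + 62)/2 = -(62 + o**2)/2 = -31 - o**2/2)
11588 + M(j, z(4, 15)) = 11588 + (-31 - 1/2*36**2) = 11588 + (-31 - 1/2*1296) = 11588 + (-31 - 648) = 11588 - 679 = 10909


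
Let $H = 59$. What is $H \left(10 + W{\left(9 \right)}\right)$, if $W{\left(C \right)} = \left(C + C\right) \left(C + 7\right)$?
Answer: $17582$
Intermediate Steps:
$W{\left(C \right)} = 2 C \left(7 + C\right)$
$H \left(10 + W{\left(9 \right)}\right) = 59 \left(10 + 2 \cdot 9 \left(7 + 9\right)\right) = 59 \left(10 + 2 \cdot 9 \cdot 16\right) = 59 \left(10 + 288\right) = 59 \cdot 298 = 17582$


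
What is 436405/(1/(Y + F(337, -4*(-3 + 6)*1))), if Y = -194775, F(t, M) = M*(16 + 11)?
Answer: -85142179095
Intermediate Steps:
F(t, M) = 27*M (F(t, M) = M*27 = 27*M)
436405/(1/(Y + F(337, -4*(-3 + 6)*1))) = 436405/(1/(-194775 + 27*(-4*(-3 + 6)*1))) = 436405/(1/(-194775 + 27*(-4*3*1))) = 436405/(1/(-194775 + 27*(-12*1))) = 436405/(1/(-194775 + 27*(-12))) = 436405/(1/(-194775 - 324)) = 436405/(1/(-195099)) = 436405/(-1/195099) = 436405*(-195099) = -85142179095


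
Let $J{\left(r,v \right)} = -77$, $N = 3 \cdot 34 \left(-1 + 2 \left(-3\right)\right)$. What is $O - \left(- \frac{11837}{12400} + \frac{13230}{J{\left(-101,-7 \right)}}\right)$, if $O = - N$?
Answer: $\frac{120955807}{136400} \approx 886.77$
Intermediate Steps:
$N = -714$ ($N = 102 \left(-1 - 6\right) = 102 \left(-7\right) = -714$)
$O = 714$ ($O = \left(-1\right) \left(-714\right) = 714$)
$O - \left(- \frac{11837}{12400} + \frac{13230}{J{\left(-101,-7 \right)}}\right) = 714 - \left(- \frac{11837}{12400} - \frac{1890}{11}\right) = 714 - \left(- \frac{1890}{11} + \frac{11837}{-12400}\right) = 714 + \left(\frac{1890}{11} - - \frac{11837}{12400}\right) = 714 + \left(\frac{1890}{11} + \frac{11837}{12400}\right) = 714 + \frac{23566207}{136400} = \frac{120955807}{136400}$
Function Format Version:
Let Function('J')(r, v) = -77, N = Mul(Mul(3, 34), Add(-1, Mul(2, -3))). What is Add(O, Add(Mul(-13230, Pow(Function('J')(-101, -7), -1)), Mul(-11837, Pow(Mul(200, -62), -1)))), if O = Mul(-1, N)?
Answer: Rational(120955807, 136400) ≈ 886.77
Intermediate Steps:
N = -714 (N = Mul(102, Add(-1, -6)) = Mul(102, -7) = -714)
O = 714 (O = Mul(-1, -714) = 714)
Add(O, Add(Mul(-13230, Pow(Function('J')(-101, -7), -1)), Mul(-11837, Pow(Mul(200, -62), -1)))) = Add(714, Add(Mul(-13230, Pow(-77, -1)), Mul(-11837, Pow(Mul(200, -62), -1)))) = Add(714, Add(Mul(-13230, Rational(-1, 77)), Mul(-11837, Pow(-12400, -1)))) = Add(714, Add(Rational(1890, 11), Mul(-11837, Rational(-1, 12400)))) = Add(714, Add(Rational(1890, 11), Rational(11837, 12400))) = Add(714, Rational(23566207, 136400)) = Rational(120955807, 136400)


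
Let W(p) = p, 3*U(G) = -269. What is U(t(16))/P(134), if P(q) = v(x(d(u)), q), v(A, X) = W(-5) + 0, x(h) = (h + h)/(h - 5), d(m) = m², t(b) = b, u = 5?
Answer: 269/15 ≈ 17.933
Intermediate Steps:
U(G) = -269/3 (U(G) = (⅓)*(-269) = -269/3)
x(h) = 2*h/(-5 + h) (x(h) = (2*h)/(-5 + h) = 2*h/(-5 + h))
v(A, X) = -5 (v(A, X) = -5 + 0 = -5)
P(q) = -5
U(t(16))/P(134) = -269/3/(-5) = -269/3*(-⅕) = 269/15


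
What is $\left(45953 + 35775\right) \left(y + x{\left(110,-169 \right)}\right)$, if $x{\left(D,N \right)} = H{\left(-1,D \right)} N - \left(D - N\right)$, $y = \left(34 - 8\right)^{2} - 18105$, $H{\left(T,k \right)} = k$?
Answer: $-2966562944$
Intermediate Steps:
$y = -17429$ ($y = 26^{2} - 18105 = 676 - 18105 = -17429$)
$x{\left(D,N \right)} = N - D + D N$ ($x{\left(D,N \right)} = D N - \left(D - N\right) = N - D + D N$)
$\left(45953 + 35775\right) \left(y + x{\left(110,-169 \right)}\right) = \left(45953 + 35775\right) \left(-17429 - 18869\right) = 81728 \left(-17429 - 18869\right) = 81728 \left(-36298\right) = -2966562944$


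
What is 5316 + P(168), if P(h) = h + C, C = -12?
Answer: 5472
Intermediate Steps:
P(h) = -12 + h (P(h) = h - 12 = -12 + h)
5316 + P(168) = 5316 + (-12 + 168) = 5316 + 156 = 5472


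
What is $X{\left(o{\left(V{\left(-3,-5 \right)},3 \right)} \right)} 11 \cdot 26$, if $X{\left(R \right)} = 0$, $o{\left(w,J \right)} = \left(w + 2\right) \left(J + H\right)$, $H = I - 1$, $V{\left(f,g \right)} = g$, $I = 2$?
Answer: $0$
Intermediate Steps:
$H = 1$ ($H = 2 - 1 = 1$)
$o{\left(w,J \right)} = \left(1 + J\right) \left(2 + w\right)$ ($o{\left(w,J \right)} = \left(w + 2\right) \left(J + 1\right) = \left(2 + w\right) \left(1 + J\right) = \left(1 + J\right) \left(2 + w\right)$)
$X{\left(o{\left(V{\left(-3,-5 \right)},3 \right)} \right)} 11 \cdot 26 = 0 \cdot 11 \cdot 26 = 0 \cdot 26 = 0$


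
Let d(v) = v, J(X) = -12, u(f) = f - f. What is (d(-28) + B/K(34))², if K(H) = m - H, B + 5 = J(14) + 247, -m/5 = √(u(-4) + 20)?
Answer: 22258167/13448 - 3764525*√5/13448 ≈ 1029.2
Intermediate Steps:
u(f) = 0
m = -10*√5 (m = -5*√(0 + 20) = -10*√5 ≈ -22.361)
B = 230 (B = -5 + (-12 + 247) = -5 + 235 = 230)
K(H) = -H - 10*√5 (K(H) = -10*√5 - H = -H - 10*√5)
(d(-28) + B/K(34))² = (-28 + 230/(-1*34 - 10*√5))² = (-28 + 230/(-34 - 10*√5))²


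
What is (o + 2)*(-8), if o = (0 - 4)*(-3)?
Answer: -112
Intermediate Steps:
o = 12 (o = -4*(-3) = 12)
(o + 2)*(-8) = (12 + 2)*(-8) = 14*(-8) = -112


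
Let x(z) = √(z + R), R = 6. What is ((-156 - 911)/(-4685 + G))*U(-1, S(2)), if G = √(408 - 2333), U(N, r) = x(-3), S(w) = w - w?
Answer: 999779*√3/4390230 + 1067*I*√231/4390230 ≈ 0.39444 + 0.0036939*I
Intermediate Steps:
S(w) = 0
x(z) = √(6 + z) (x(z) = √(z + 6) = √(6 + z))
U(N, r) = √3 (U(N, r) = √(6 - 3) = √3)
G = 5*I*√77 (G = √(-1925) = 5*I*√77 ≈ 43.875*I)
((-156 - 911)/(-4685 + G))*U(-1, S(2)) = ((-156 - 911)/(-4685 + 5*I*√77))*√3 = (-1067/(-4685 + 5*I*√77))*√3 = -1067*√3/(-4685 + 5*I*√77)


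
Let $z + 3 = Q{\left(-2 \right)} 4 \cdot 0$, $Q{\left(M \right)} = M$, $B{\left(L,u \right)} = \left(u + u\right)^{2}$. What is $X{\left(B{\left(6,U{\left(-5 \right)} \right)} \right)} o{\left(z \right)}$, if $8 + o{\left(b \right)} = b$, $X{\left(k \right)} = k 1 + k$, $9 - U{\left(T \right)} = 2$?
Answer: $-4312$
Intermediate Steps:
$U{\left(T \right)} = 7$ ($U{\left(T \right)} = 9 - 2 = 7$)
$B{\left(L,u \right)} = 4 u^{2}$ ($B{\left(L,u \right)} = \left(2 u\right)^{2} = 4 u^{2}$)
$X{\left(k \right)} = 2 k$ ($X{\left(k \right)} = k + k = 2 k$)
$z = -3$ ($z = -3 + \left(-2\right) 4 \cdot 0 = -3 - 0 = -3 + 0 = -3$)
$o{\left(b \right)} = -8 + b$
$X{\left(B{\left(6,U{\left(-5 \right)} \right)} \right)} o{\left(z \right)} = 2 \cdot 4 \cdot 7^{2} \left(-8 - 3\right) = 2 \cdot 4 \cdot 49 \left(-11\right) = 2 \cdot 196 \left(-11\right) = 392 \left(-11\right) = -4312$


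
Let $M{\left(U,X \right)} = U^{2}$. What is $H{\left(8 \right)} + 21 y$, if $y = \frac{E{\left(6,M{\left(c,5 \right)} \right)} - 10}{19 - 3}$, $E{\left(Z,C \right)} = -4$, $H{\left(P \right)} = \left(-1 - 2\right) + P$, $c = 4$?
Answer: $- \frac{107}{8} \approx -13.375$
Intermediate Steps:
$H{\left(P \right)} = -3 + P$
$y = - \frac{7}{8}$ ($y = \frac{-4 - 10}{19 - 3} = - \frac{14}{16} = \left(-14\right) \frac{1}{16} = - \frac{7}{8} \approx -0.875$)
$H{\left(8 \right)} + 21 y = \left(-3 + 8\right) + 21 \left(- \frac{7}{8}\right) = 5 - \frac{147}{8} = - \frac{107}{8}$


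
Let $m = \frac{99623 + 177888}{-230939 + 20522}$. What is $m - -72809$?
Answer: $\frac{15319973842}{210417} \approx 72808.0$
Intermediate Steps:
$m = - \frac{277511}{210417}$ ($m = \frac{277511}{-210417} = 277511 \left(- \frac{1}{210417}\right) = - \frac{277511}{210417} \approx -1.3189$)
$m - -72809 = - \frac{277511}{210417} - -72809 = - \frac{277511}{210417} + 72809 = \frac{15319973842}{210417}$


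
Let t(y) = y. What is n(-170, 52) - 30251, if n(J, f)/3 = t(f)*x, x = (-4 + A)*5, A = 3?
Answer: -31031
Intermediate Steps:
x = -5 (x = (-4 + 3)*5 = -1*5 = -5)
n(J, f) = -15*f (n(J, f) = 3*(f*(-5)) = 3*(-5*f) = -15*f)
n(-170, 52) - 30251 = -15*52 - 30251 = -780 - 30251 = -31031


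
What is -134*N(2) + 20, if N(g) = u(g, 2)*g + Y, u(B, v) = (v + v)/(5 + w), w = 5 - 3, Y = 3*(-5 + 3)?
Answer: 4696/7 ≈ 670.86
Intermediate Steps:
Y = -6 (Y = 3*(-2) = -6)
w = 2
u(B, v) = 2*v/7 (u(B, v) = (v + v)/(5 + 2) = (2*v)/7 = (2*v)*(⅐) = 2*v/7)
N(g) = -6 + 4*g/7 (N(g) = ((2/7)*2)*g - 6 = 4*g/7 - 6 = -6 + 4*g/7)
-134*N(2) + 20 = -134*(-6 + (4/7)*2) + 20 = -134*(-6 + 8/7) + 20 = -134*(-34/7) + 20 = 4556/7 + 20 = 4696/7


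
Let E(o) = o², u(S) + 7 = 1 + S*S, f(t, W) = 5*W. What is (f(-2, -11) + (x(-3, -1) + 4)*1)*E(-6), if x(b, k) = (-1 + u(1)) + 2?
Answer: -1980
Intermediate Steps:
u(S) = -6 + S² (u(S) = -7 + (1 + S*S) = -7 + (1 + S²) = -6 + S²)
x(b, k) = -4 (x(b, k) = (-1 + (-6 + 1²)) + 2 = (-1 + (-6 + 1)) + 2 = (-1 - 5) + 2 = -6 + 2 = -4)
(f(-2, -11) + (x(-3, -1) + 4)*1)*E(-6) = (5*(-11) + (-4 + 4)*1)*(-6)² = (-55 + 0*1)*36 = (-55 + 0)*36 = -55*36 = -1980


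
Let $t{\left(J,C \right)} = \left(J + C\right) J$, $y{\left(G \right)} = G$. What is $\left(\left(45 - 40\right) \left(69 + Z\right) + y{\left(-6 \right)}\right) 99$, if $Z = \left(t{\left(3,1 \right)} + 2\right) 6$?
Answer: $75141$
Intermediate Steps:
$t{\left(J,C \right)} = J \left(C + J\right)$ ($t{\left(J,C \right)} = \left(C + J\right) J = J \left(C + J\right)$)
$Z = 84$ ($Z = \left(3 \left(1 + 3\right) + 2\right) 6 = \left(3 \cdot 4 + 2\right) 6 = \left(12 + 2\right) 6 = 14 \cdot 6 = 84$)
$\left(\left(45 - 40\right) \left(69 + Z\right) + y{\left(-6 \right)}\right) 99 = \left(\left(45 - 40\right) \left(69 + 84\right) - 6\right) 99 = \left(5 \cdot 153 - 6\right) 99 = \left(765 - 6\right) 99 = 759 \cdot 99 = 75141$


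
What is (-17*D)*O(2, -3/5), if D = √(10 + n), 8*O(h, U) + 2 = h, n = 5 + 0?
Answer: 0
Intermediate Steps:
n = 5
O(h, U) = -¼ + h/8
D = √15 (D = √(10 + 5) = √15 ≈ 3.8730)
(-17*D)*O(2, -3/5) = (-17*√15)*(-¼ + (⅛)*2) = (-17*√15)*(-¼ + ¼) = -17*√15*0 = 0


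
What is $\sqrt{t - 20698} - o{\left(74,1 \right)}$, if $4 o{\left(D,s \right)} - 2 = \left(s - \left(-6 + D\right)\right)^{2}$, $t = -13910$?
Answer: $- \frac{4491}{4} + 4 i \sqrt{2163} \approx -1122.8 + 186.03 i$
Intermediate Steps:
$o{\left(D,s \right)} = \frac{1}{2} + \frac{\left(6 + s - D\right)^{2}}{4}$ ($o{\left(D,s \right)} = \frac{1}{2} + \frac{\left(s - \left(-6 + D\right)\right)^{2}}{4} = \frac{1}{2} + \frac{\left(6 + s - D\right)^{2}}{4}$)
$\sqrt{t - 20698} - o{\left(74,1 \right)} = \sqrt{-13910 - 20698} - \left(\frac{1}{2} + \frac{\left(6 + 1 - 74\right)^{2}}{4}\right) = \sqrt{-34608} - \left(\frac{1}{2} + \frac{\left(6 + 1 - 74\right)^{2}}{4}\right) = 4 i \sqrt{2163} - \left(\frac{1}{2} + \frac{\left(-67\right)^{2}}{4}\right) = 4 i \sqrt{2163} - \left(\frac{1}{2} + \frac{1}{4} \cdot 4489\right) = 4 i \sqrt{2163} - \left(\frac{1}{2} + \frac{4489}{4}\right) = 4 i \sqrt{2163} - \frac{4491}{4} = - \frac{4491}{4} + 4 i \sqrt{2163}$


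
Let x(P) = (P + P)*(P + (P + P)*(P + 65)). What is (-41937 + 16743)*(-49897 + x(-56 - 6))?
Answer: -98735286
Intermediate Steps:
x(P) = 2*P*(P + 2*P*(65 + P)) (x(P) = (2*P)*(P + (2*P)*(65 + P)) = (2*P)*(P + 2*P*(65 + P)) = 2*P*(P + 2*P*(65 + P)))
(-41937 + 16743)*(-49897 + x(-56 - 6)) = (-41937 + 16743)*(-49897 + (-56 - 6)**2*(262 + 4*(-56 - 6))) = -25194*(-49897 + (-62)**2*(262 + 4*(-62))) = -25194*(-49897 + 3844*(262 - 248)) = -25194*(-49897 + 3844*14) = -25194*(-49897 + 53816) = -25194*3919 = -98735286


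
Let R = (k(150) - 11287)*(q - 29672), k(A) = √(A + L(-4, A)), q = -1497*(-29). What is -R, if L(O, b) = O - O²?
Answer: 155094667 - 13741*√130 ≈ 1.5494e+8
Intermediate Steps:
q = 43413
k(A) = √(-20 + A) (k(A) = √(A - 4*(1 - 1*(-4))) = √(A - 4*(1 + 4)) = √(A - 4*5) = √(A - 20) = √(-20 + A))
R = -155094667 + 13741*√130 (R = (√(-20 + 150) - 11287)*(43413 - 29672) = (√130 - 11287)*13741 = (-11287 + √130)*13741 = -155094667 + 13741*√130 ≈ -1.5494e+8)
-R = -(-155094667 + 13741*√130) = 155094667 - 13741*√130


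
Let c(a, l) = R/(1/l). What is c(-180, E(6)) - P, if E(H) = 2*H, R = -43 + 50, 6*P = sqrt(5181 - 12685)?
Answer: 84 - 2*I*sqrt(469)/3 ≈ 84.0 - 14.438*I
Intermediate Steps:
P = 2*I*sqrt(469)/3 (P = sqrt(5181 - 12685)/6 = sqrt(-7504)/6 = (4*I*sqrt(469))/6 = 2*I*sqrt(469)/3 ≈ 14.438*I)
R = 7
c(a, l) = 7*l (c(a, l) = 7/(1/l) = 7*l)
c(-180, E(6)) - P = 7*(2*6) - 2*I*sqrt(469)/3 = 7*12 - 2*I*sqrt(469)/3 = 84 - 2*I*sqrt(469)/3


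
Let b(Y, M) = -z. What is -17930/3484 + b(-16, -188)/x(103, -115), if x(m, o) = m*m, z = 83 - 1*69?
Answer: -95134073/18480878 ≈ -5.1477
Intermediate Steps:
z = 14 (z = 83 - 69 = 14)
x(m, o) = m²
b(Y, M) = -14 (b(Y, M) = -1*14 = -14)
-17930/3484 + b(-16, -188)/x(103, -115) = -17930/3484 - 14/(103²) = -17930*1/3484 - 14/10609 = -8965/1742 - 14*1/10609 = -8965/1742 - 14/10609 = -95134073/18480878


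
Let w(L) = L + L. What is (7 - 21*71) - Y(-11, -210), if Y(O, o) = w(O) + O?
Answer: -1451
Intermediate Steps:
w(L) = 2*L
Y(O, o) = 3*O (Y(O, o) = 2*O + O = 3*O)
(7 - 21*71) - Y(-11, -210) = (7 - 21*71) - 3*(-11) = (7 - 1491) - 1*(-33) = -1484 + 33 = -1451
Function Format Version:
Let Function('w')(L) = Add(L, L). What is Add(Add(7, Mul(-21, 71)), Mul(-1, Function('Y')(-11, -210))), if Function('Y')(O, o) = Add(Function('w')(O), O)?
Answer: -1451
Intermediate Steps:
Function('w')(L) = Mul(2, L)
Function('Y')(O, o) = Mul(3, O) (Function('Y')(O, o) = Add(Mul(2, O), O) = Mul(3, O))
Add(Add(7, Mul(-21, 71)), Mul(-1, Function('Y')(-11, -210))) = Add(Add(7, Mul(-21, 71)), Mul(-1, Mul(3, -11))) = Add(Add(7, -1491), Mul(-1, -33)) = Add(-1484, 33) = -1451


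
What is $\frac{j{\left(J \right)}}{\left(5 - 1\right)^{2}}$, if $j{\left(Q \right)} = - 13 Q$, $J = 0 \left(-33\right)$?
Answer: $0$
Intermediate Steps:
$J = 0$
$\frac{j{\left(J \right)}}{\left(5 - 1\right)^{2}} = \frac{\left(-13\right) 0}{\left(5 - 1\right)^{2}} = \frac{0}{4^{2}} = \frac{0}{16} = 0 \cdot \frac{1}{16} = 0$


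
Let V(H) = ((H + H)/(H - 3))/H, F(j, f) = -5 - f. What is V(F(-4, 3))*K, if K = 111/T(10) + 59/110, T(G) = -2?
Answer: 6046/605 ≈ 9.9934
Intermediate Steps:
V(H) = 2/(-3 + H) (V(H) = ((2*H)/(-3 + H))/H = (2*H/(-3 + H))/H = 2/(-3 + H))
K = -3023/55 (K = 111/(-2) + 59/110 = 111*(-½) + 59*(1/110) = -111/2 + 59/110 = -3023/55 ≈ -54.964)
V(F(-4, 3))*K = (2/(-3 + (-5 - 1*3)))*(-3023/55) = (2/(-3 + (-5 - 3)))*(-3023/55) = (2/(-3 - 8))*(-3023/55) = (2/(-11))*(-3023/55) = (2*(-1/11))*(-3023/55) = -2/11*(-3023/55) = 6046/605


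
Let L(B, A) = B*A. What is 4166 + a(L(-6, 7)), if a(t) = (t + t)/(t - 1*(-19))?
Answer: 95902/23 ≈ 4169.6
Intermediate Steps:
L(B, A) = A*B
a(t) = 2*t/(19 + t) (a(t) = (2*t)/(t + 19) = (2*t)/(19 + t) = 2*t/(19 + t))
4166 + a(L(-6, 7)) = 4166 + 2*(7*(-6))/(19 + 7*(-6)) = 4166 + 2*(-42)/(19 - 42) = 4166 + 2*(-42)/(-23) = 4166 + 2*(-42)*(-1/23) = 4166 + 84/23 = 95902/23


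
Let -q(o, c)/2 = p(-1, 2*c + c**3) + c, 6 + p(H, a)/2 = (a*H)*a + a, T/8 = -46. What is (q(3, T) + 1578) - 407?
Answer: 9934813978092299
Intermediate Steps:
T = -368 (T = 8*(-46) = -368)
p(H, a) = -12 + 2*a + 2*H*a**2 (p(H, a) = -12 + 2*((a*H)*a + a) = -12 + 2*((H*a)*a + a) = -12 + 2*(H*a**2 + a) = -12 + 2*(a + H*a**2) = -12 + (2*a + 2*H*a**2) = -12 + 2*a + 2*H*a**2)
q(o, c) = 24 - 10*c - 4*c**3 + 4*(c**3 + 2*c)**2 (q(o, c) = -2*((-12 + 2*(2*c + c**3) + 2*(-1)*(2*c + c**3)**2) + c) = -2*((-12 + 2*(c**3 + 2*c) + 2*(-1)*(c**3 + 2*c)**2) + c) = -2*((-12 + (2*c**3 + 4*c) - 2*(c**3 + 2*c)**2) + c) = -2*((-12 - 2*(c**3 + 2*c)**2 + 2*c**3 + 4*c) + c) = -2*(-12 - 2*(c**3 + 2*c)**2 + 2*c**3 + 5*c) = 24 - 10*c - 4*c**3 + 4*(c**3 + 2*c)**2)
(q(3, T) + 1578) - 407 = ((24 - 10*(-368) - 4*(-368)**3 + 4*(-368)**2*(2 + (-368)**2)**2) + 1578) - 407 = ((24 + 3680 - 4*(-49836032) + 4*135424*(2 + 135424)**2) + 1578) - 407 = ((24 + 3680 + 199344128 + 4*135424*135426**2) + 1578) - 407 = ((24 + 3680 + 199344128 + 4*135424*18340201476) + 1578) - 407 = ((24 + 3680 + 199344128 + 9934813778743296) + 1578) - 407 = (9934813978091128 + 1578) - 407 = 9934813978092706 - 407 = 9934813978092299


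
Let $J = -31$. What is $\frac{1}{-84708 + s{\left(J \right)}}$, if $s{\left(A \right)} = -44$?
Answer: $- \frac{1}{84752} \approx -1.1799 \cdot 10^{-5}$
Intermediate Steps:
$\frac{1}{-84708 + s{\left(J \right)}} = \frac{1}{-84708 - 44} = \frac{1}{-84752} = - \frac{1}{84752}$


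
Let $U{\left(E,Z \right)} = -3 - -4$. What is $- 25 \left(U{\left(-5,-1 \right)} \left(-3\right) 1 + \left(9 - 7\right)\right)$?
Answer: $25$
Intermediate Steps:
$U{\left(E,Z \right)} = 1$ ($U{\left(E,Z \right)} = -3 + 4 = 1$)
$- 25 \left(U{\left(-5,-1 \right)} \left(-3\right) 1 + \left(9 - 7\right)\right) = - 25 \left(1 \left(-3\right) 1 + \left(9 - 7\right)\right) = - 25 \left(\left(-3\right) 1 + \left(9 - 7\right)\right) = - 25 \left(-3 + 2\right) = \left(-25\right) \left(-1\right) = 25$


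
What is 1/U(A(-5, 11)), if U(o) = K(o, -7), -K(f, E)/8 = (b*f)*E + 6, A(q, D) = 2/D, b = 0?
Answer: -1/48 ≈ -0.020833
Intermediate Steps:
K(f, E) = -48 (K(f, E) = -8*((0*f)*E + 6) = -8*(0*E + 6) = -8*(0 + 6) = -8*6 = -48)
U(o) = -48
1/U(A(-5, 11)) = 1/(-48) = -1/48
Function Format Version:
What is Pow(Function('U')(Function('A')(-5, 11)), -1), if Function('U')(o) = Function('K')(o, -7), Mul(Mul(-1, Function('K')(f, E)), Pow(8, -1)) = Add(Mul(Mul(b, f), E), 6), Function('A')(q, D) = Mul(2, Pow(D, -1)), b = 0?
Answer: Rational(-1, 48) ≈ -0.020833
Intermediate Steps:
Function('K')(f, E) = -48 (Function('K')(f, E) = Mul(-8, Add(Mul(Mul(0, f), E), 6)) = Mul(-8, Add(Mul(0, E), 6)) = Mul(-8, Add(0, 6)) = Mul(-8, 6) = -48)
Function('U')(o) = -48
Pow(Function('U')(Function('A')(-5, 11)), -1) = Pow(-48, -1) = Rational(-1, 48)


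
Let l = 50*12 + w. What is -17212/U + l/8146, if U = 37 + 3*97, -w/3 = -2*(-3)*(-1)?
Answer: -17500781/333986 ≈ -52.400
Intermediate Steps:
w = 18 (w = -3*(-2*(-3))*(-1) = -18*(-1) = -3*(-6) = 18)
l = 618 (l = 50*12 + 18 = 600 + 18 = 618)
U = 328 (U = 37 + 291 = 328)
-17212/U + l/8146 = -17212/328 + 618/8146 = -17212*1/328 + 618*(1/8146) = -4303/82 + 309/4073 = -17500781/333986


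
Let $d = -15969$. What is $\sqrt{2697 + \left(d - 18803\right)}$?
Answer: $5 i \sqrt{1283} \approx 179.09 i$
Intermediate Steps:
$\sqrt{2697 + \left(d - 18803\right)} = \sqrt{2697 - 34772} = \sqrt{-32075} = 5 i \sqrt{1283}$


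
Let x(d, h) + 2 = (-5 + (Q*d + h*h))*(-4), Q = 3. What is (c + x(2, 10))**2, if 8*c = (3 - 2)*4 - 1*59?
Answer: 10909809/64 ≈ 1.7047e+5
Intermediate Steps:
x(d, h) = 18 - 12*d - 4*h**2 (x(d, h) = -2 + (-5 + (3*d + h*h))*(-4) = -2 + (-5 + (3*d + h**2))*(-4) = -2 + (-5 + (h**2 + 3*d))*(-4) = -2 + (-5 + h**2 + 3*d)*(-4) = -2 + (20 - 12*d - 4*h**2) = 18 - 12*d - 4*h**2)
c = -55/8 (c = ((3 - 2)*4 - 1*59)/8 = (1*4 - 59)/8 = (4 - 59)/8 = (1/8)*(-55) = -55/8 ≈ -6.8750)
(c + x(2, 10))**2 = (-55/8 + (18 - 12*2 - 4*10**2))**2 = (-55/8 + (18 - 24 - 4*100))**2 = (-55/8 + (18 - 24 - 400))**2 = (-55/8 - 406)**2 = (-3303/8)**2 = 10909809/64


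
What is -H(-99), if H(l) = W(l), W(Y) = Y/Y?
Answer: -1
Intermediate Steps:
W(Y) = 1
H(l) = 1
-H(-99) = -1*1 = -1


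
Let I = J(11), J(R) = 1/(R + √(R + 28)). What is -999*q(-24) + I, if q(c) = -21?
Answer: 1720289/82 - √39/82 ≈ 20979.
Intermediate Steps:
J(R) = 1/(R + √(28 + R))
I = 1/(11 + √39) (I = 1/(11 + √(28 + 11)) = 1/(11 + √39) ≈ 0.057988)
-999*q(-24) + I = -999*(-21) + (11/82 - √39/82) = 20979 + (11/82 - √39/82) = 1720289/82 - √39/82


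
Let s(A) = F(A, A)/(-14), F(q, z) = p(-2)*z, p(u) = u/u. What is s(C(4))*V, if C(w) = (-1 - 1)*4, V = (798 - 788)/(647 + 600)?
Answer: 40/8729 ≈ 0.0045824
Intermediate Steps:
p(u) = 1
F(q, z) = z (F(q, z) = 1*z = z)
V = 10/1247 ≈ 0.0080192
C(w) = -8 (C(w) = -2*4 = -8)
s(A) = -A/14 (s(A) = A/(-14) = A*(-1/14) = -A/14)
s(C(4))*V = -1/14*(-8)*(10/1247) = (4/7)*(10/1247) = 40/8729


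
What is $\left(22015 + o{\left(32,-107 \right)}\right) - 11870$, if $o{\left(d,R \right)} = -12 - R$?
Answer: $10240$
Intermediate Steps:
$\left(22015 + o{\left(32,-107 \right)}\right) - 11870 = \left(22015 - -95\right) - 11870 = \left(22015 + \left(-12 + 107\right)\right) - 11870 = \left(22015 + 95\right) - 11870 = 22110 - 11870 = 10240$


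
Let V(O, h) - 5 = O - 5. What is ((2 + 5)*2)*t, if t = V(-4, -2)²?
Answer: 224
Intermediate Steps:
V(O, h) = O (V(O, h) = 5 + (O - 5) = 5 + (-5 + O) = O)
t = 16 (t = (-4)² = 16)
((2 + 5)*2)*t = ((2 + 5)*2)*16 = (7*2)*16 = 14*16 = 224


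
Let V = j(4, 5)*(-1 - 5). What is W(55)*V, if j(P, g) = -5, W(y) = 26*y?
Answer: 42900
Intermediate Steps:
V = 30 (V = -5*(-1 - 5) = -5*(-6) = 30)
W(55)*V = (26*55)*30 = 1430*30 = 42900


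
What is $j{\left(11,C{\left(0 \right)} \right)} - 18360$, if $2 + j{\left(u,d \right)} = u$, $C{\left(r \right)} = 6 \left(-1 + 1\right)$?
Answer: $-18351$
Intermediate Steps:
$C{\left(r \right)} = 0$ ($C{\left(r \right)} = 6 \cdot 0 = 0$)
$j{\left(u,d \right)} = -2 + u$
$j{\left(11,C{\left(0 \right)} \right)} - 18360 = \left(-2 + 11\right) - 18360 = 9 - 18360 = -18351$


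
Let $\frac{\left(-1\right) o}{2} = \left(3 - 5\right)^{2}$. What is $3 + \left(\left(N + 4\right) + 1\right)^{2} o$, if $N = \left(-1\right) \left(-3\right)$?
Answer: $-509$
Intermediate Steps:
$N = 3$
$o = -8$ ($o = - 2 \left(3 - 5\right)^{2} = - 2 \left(-2\right)^{2} = \left(-2\right) 4 = -8$)
$3 + \left(\left(N + 4\right) + 1\right)^{2} o = 3 + \left(\left(3 + 4\right) + 1\right)^{2} \left(-8\right) = 3 + \left(7 + 1\right)^{2} \left(-8\right) = 3 + 8^{2} \left(-8\right) = 3 + 64 \left(-8\right) = 3 - 512 = -509$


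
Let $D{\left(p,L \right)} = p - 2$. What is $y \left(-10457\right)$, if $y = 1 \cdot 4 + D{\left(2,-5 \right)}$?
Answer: $-41828$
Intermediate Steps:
$D{\left(p,L \right)} = -2 + p$ ($D{\left(p,L \right)} = p - 2 = -2 + p$)
$y = 4$ ($y = 1 \cdot 4 + \left(-2 + 2\right) = 4 + 0 = 4$)
$y \left(-10457\right) = 4 \left(-10457\right) = -41828$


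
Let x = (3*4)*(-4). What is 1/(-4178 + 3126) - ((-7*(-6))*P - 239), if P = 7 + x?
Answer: 2062971/1052 ≈ 1961.0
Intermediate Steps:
x = -48 (x = 12*(-4) = -48)
P = -41 (P = 7 - 48 = -41)
1/(-4178 + 3126) - ((-7*(-6))*P - 239) = 1/(-4178 + 3126) - (-7*(-6)*(-41) - 239) = 1/(-1052) - (42*(-41) - 239) = -1/1052 - (-1722 - 239) = -1/1052 - 1*(-1961) = -1/1052 + 1961 = 2062971/1052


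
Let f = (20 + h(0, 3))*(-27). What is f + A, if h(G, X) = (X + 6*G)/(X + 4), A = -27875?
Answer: -198986/7 ≈ -28427.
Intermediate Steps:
h(G, X) = (X + 6*G)/(4 + X)
f = -3861/7 (f = (20 + (3 + 6*0)/(4 + 3))*(-27) = (20 + (3 + 0)/7)*(-27) = (20 + (⅐)*3)*(-27) = (20 + 3/7)*(-27) = (143/7)*(-27) = -3861/7 ≈ -551.57)
f + A = -3861/7 - 27875 = -198986/7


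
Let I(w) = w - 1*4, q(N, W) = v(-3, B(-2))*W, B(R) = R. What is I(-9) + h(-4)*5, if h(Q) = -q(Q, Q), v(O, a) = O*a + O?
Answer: 47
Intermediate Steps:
v(O, a) = O + O*a
q(N, W) = 3*W (q(N, W) = (-3*(1 - 2))*W = (-3*(-1))*W = 3*W)
I(w) = -4 + w (I(w) = w - 4 = -4 + w)
h(Q) = -3*Q
I(-9) + h(-4)*5 = (-4 - 9) - 3*(-4)*5 = -13 + 12*5 = -13 + 60 = 47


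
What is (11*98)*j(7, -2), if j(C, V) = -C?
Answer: -7546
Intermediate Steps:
(11*98)*j(7, -2) = (11*98)*(-1*7) = 1078*(-7) = -7546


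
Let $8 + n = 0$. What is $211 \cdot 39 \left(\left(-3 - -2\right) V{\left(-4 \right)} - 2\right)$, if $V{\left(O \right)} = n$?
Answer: $49374$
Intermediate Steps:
$n = -8$ ($n = -8 + 0 = -8$)
$V{\left(O \right)} = -8$
$211 \cdot 39 \left(\left(-3 - -2\right) V{\left(-4 \right)} - 2\right) = 211 \cdot 39 \left(\left(-3 - -2\right) \left(-8\right) - 2\right) = 8229 \left(\left(-3 + 2\right) \left(-8\right) - 2\right) = 8229 \left(\left(-1\right) \left(-8\right) - 2\right) = 8229 \left(8 - 2\right) = 8229 \cdot 6 = 49374$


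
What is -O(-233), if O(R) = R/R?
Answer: -1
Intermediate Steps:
O(R) = 1
-O(-233) = -1*1 = -1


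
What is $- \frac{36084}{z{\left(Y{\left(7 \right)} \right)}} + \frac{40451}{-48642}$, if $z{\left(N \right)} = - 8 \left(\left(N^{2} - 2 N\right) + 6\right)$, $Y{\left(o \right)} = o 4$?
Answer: $\frac{189708707}{35703228} \approx 5.3135$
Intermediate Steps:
$Y{\left(o \right)} = 4 o$
$z{\left(N \right)} = -48 - 8 N^{2} + 16 N$ ($z{\left(N \right)} = - 8 \left(6 + N^{2} - 2 N\right) = -48 - 8 N^{2} + 16 N$)
$- \frac{36084}{z{\left(Y{\left(7 \right)} \right)}} + \frac{40451}{-48642} = - \frac{36084}{-48 - 8 \left(4 \cdot 7\right)^{2} + 16 \cdot 4 \cdot 7} + \frac{40451}{-48642} = - \frac{36084}{-48 - 8 \cdot 28^{2} + 16 \cdot 28} + 40451 \left(- \frac{1}{48642}\right) = - \frac{36084}{-48 - 6272 + 448} - \frac{40451}{48642} = - \frac{36084}{-5872} - \frac{40451}{48642} = \left(-36084\right) \left(- \frac{1}{5872}\right) - \frac{40451}{48642} = \frac{9021}{1468} - \frac{40451}{48642} = \frac{189708707}{35703228}$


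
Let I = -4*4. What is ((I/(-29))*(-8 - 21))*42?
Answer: -672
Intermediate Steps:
I = -16
((I/(-29))*(-8 - 21))*42 = ((-16/(-29))*(-8 - 21))*42 = (-16*(-1/29)*(-29))*42 = ((16/29)*(-29))*42 = -16*42 = -672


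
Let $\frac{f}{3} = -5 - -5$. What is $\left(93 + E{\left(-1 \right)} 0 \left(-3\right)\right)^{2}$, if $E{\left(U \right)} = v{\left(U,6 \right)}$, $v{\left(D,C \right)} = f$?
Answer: $8649$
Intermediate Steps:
$f = 0$ ($f = 3 \left(-5 - -5\right) = 3 \left(-5 + 5\right) = 3 \cdot 0 = 0$)
$v{\left(D,C \right)} = 0$
$E{\left(U \right)} = 0$
$\left(93 + E{\left(-1 \right)} 0 \left(-3\right)\right)^{2} = \left(93 + 0 \cdot 0 \left(-3\right)\right)^{2} = \left(93 + 0 \left(-3\right)\right)^{2} = \left(93 + 0\right)^{2} = 93^{2} = 8649$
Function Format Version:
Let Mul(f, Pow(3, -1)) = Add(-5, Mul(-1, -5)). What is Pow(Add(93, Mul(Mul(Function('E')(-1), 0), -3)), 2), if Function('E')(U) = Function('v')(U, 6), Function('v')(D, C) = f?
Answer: 8649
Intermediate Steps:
f = 0 (f = Mul(3, Add(-5, Mul(-1, -5))) = Mul(3, Add(-5, 5)) = Mul(3, 0) = 0)
Function('v')(D, C) = 0
Function('E')(U) = 0
Pow(Add(93, Mul(Mul(Function('E')(-1), 0), -3)), 2) = Pow(Add(93, Mul(Mul(0, 0), -3)), 2) = Pow(Add(93, Mul(0, -3)), 2) = Pow(Add(93, 0), 2) = Pow(93, 2) = 8649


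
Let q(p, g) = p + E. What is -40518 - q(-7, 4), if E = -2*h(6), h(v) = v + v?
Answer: -40487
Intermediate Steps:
h(v) = 2*v
E = -24 (E = -4*6 = -2*12 = -24)
q(p, g) = -24 + p (q(p, g) = p - 24 = -24 + p)
-40518 - q(-7, 4) = -40518 - (-24 - 7) = -40518 - 1*(-31) = -40518 + 31 = -40487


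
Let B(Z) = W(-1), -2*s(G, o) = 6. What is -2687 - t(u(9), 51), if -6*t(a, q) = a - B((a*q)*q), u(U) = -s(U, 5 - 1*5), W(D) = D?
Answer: -8059/3 ≈ -2686.3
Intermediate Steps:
s(G, o) = -3 (s(G, o) = -½*6 = -3)
B(Z) = -1
u(U) = 3 (u(U) = -1*(-3) = 3)
t(a, q) = -⅙ - a/6 (t(a, q) = -(a - 1*(-1))/6 = -(a + 1)/6 = -(1 + a)/6 = -⅙ - a/6)
-2687 - t(u(9), 51) = -2687 - (-⅙ - ⅙*3) = -2687 - (-⅙ - ½) = -2687 - 1*(-⅔) = -2687 + ⅔ = -8059/3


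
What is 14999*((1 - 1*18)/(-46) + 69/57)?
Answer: 20713619/874 ≈ 23700.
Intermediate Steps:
14999*((1 - 1*18)/(-46) + 69/57) = 14999*((1 - 18)*(-1/46) + 69*(1/57)) = 14999*(-17*(-1/46) + 23/19) = 14999*(17/46 + 23/19) = 14999*(1381/874) = 20713619/874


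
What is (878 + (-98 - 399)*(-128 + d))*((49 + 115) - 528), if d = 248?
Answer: 21389368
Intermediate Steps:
(878 + (-98 - 399)*(-128 + d))*((49 + 115) - 528) = (878 + (-98 - 399)*(-128 + 248))*((49 + 115) - 528) = (878 - 497*120)*(164 - 528) = (878 - 59640)*(-364) = -58762*(-364) = 21389368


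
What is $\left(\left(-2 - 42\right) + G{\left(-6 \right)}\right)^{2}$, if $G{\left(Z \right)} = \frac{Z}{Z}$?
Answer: $1849$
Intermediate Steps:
$G{\left(Z \right)} = 1$
$\left(\left(-2 - 42\right) + G{\left(-6 \right)}\right)^{2} = \left(\left(-2 - 42\right) + 1\right)^{2} = \left(-44 + 1\right)^{2} = \left(-43\right)^{2} = 1849$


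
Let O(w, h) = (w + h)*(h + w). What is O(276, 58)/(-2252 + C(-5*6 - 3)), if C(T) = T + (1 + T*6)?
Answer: -55778/1241 ≈ -44.946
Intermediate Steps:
O(w, h) = (h + w)² (O(w, h) = (h + w)*(h + w) = (h + w)²)
C(T) = 1 + 7*T (C(T) = T + (1 + 6*T) = 1 + 7*T)
O(276, 58)/(-2252 + C(-5*6 - 3)) = (58 + 276)²/(-2252 + (1 + 7*(-5*6 - 3))) = 334²/(-2252 + (1 + 7*(-30 - 3))) = 111556/(-2252 + (1 + 7*(-33))) = 111556/(-2252 + (1 - 231)) = 111556/(-2252 - 230) = 111556/(-2482) = 111556*(-1/2482) = -55778/1241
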